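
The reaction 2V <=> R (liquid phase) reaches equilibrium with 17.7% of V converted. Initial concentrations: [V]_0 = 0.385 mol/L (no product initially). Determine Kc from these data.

Let X = conversion of V.
Concentrations: [V] = 0.385 − 0.385X; [R] = 0.193X.
At X = 0.177: [V] = 0.317, [R] = 0.0341.
Kc = [R] / ([V]^2) = 0.339 L/mol.

Kc = 0.339 L/mol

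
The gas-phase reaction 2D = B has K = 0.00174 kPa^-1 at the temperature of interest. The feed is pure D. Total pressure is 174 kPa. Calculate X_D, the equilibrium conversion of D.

Basis: 1 mol D initially; let X = conversion of D. Extent ξ = 0.5X.
At extent ξ: n_D = 1 − X; n_B = 0.5X.
n_T = Σnᵢ = 1 − 0.5X.
y_i = n_i/n_T, p_i = y_i·P. K = p_B / (p_D^2).
Equating to 0.00174 kPa^-1 and solving on 0 < X < 1: X = 0.327.

X = 0.327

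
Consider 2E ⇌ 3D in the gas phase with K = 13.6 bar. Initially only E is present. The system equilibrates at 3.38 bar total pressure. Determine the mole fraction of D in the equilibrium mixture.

Take 1 mol E as basis and let X be its fractional conversion, so ξ = 0.5X.
At extent ξ: n_E = 1 − X; n_D = 1.5X.
Total moles n_T = 1 + 0.5X.
With p_i = (n_i/n_T)P, K = p_D^3 / (p_E^2).
Substituting and setting equal to 13.6 bar gives a polynomial in X; the root in (0,1) is X = 0.614.
Then n_D = 0.921, n_T = 1.31, so y_D = 0.705.

y_D = 0.705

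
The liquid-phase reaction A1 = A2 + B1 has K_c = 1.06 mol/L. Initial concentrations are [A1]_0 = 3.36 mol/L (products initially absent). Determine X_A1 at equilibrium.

Let X = conversion of A1; extent ξ = 3.36·X mol/L.
Concentrations: [A1] = 3.36 − 3.36X; [A2] = 3.36X; [B1] = 3.36X.
K_c = [A2] [B1] / ([A1]).
Setting equal to 1.06 and solving for X on (0,1) gives X = 0.426.

X = 0.426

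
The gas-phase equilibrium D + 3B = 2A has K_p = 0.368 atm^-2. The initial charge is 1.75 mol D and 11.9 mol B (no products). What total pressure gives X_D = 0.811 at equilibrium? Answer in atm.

P = 4.16 atm

Take 1.75 mol D as basis and let X be its fractional conversion, so ξ = 1.75X.
Mole table: n_D = 1.75 − 1.75X; n_B = 11.9 − 5.25X; n_A = 3.5X.
Summing: n_T = 13.7 − 3.5X.
K_p = p_A^2 / (p_D p_B^3) with p_i = (n_i/n_T)·P.
At X = 0.811: the mole-fraction product g(X) = Π y_i^ν_i = 6.379. Since K_p = g(X)·P^{-2}, P = (g/K_p)^(1/2) = (6.379/0.368)^(1/2) = 4.16 atm.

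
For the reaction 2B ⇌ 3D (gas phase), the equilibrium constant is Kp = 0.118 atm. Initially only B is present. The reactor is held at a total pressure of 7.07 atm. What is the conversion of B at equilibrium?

X = 0.156

Let X = conversion of B (basis 1 mol B); extent of reaction ξ = 0.5X.
Mole table: n_B = 1 − X; n_D = 1.5X.
Summing: n_T = 1 + 0.5X.
y_i = n_i/n_T, p_i = y_i·P. Kp = p_D^3 / (p_B^2).
This yields a degree-3 equation in X; solving on (0,1), X = 0.156.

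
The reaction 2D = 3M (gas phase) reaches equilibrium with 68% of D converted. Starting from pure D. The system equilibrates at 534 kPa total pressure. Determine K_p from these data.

K_p = 4.13e+03 kPa

Basis: 1 mol D initially; let X = conversion of D. Extent ξ = 0.5X.
Species balance: n_D = 1 − X; n_M = 1.5X.
n_T = Σnᵢ = 1 + 0.5X.
At X = 0.68: n_D = 0.32, n_M = 1.02, n_T = 1.34.
p_i = (n_i/n_T)·P. K_p = p_M^3 / (p_D^2) = 4.13e+03 kPa.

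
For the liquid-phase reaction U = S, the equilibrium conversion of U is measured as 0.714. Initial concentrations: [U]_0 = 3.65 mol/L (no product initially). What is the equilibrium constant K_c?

Let X = conversion of U.
Concentrations: [U] = 3.65 − 3.65X; [S] = 3.65X.
At X = 0.714: [U] = 1.04, [S] = 2.61.
K_c = [S] / ([U]) = 2.5.

K_c = 2.5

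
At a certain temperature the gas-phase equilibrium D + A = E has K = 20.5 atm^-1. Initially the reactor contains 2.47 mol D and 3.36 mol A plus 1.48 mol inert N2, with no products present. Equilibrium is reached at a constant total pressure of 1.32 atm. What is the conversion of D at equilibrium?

X = 0.865

Take 2.47 mol D as basis and let X be its fractional conversion, so ξ = 2.47X.
Species balance: n_D = 2.47 − 2.47X; n_A = 3.36 − 2.47X; n_E = 2.47X; n_I = 1.48 (inert).
Total moles n_T = 7.31 − 2.47X.
With p_i = (n_i/n_T)P, K = p_E / (p_D p_A).
This yields a degree-2 equation in X; solving on (0,1), X = 0.865.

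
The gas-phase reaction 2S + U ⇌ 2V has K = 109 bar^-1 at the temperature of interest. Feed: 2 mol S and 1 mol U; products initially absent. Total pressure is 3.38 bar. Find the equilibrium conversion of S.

Let X = conversion of S (basis 2 mol S); extent of reaction ξ = X.
Species balance: n_S = 2 − 2X; n_U = 1 − X; n_V = 2X.
Summing: n_T = 3 − X.
Mole fractions y_i = n_i/n_T; K = p_V^2 / (p_S^2 p_U) with p_i = y_i·P.
Equating to 109 bar^-1 and solving on 0 < X < 1: X = 0.840.

X = 0.840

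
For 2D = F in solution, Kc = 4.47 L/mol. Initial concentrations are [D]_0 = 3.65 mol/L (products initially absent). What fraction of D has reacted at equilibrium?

X = 0.840

Let X = conversion of D; extent ξ = 3.65X/2 mol/L.
Concentrations: [D] = 3.65 − 3.65X; [F] = 1.82X.
Kc = [F] / ([D]^2).
Solving Kc = 4.47 for X ∈ (0,1): X = 0.840.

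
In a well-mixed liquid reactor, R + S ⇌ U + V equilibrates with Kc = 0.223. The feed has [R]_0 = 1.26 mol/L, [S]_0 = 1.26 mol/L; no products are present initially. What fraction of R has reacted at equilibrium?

Let X = conversion of R; extent ξ = 1.26·X mol/L.
Concentrations: [R] = 1.26 − 1.26X; [S] = 1.26 − 1.26X; [U] = 1.26X; [V] = 1.26X.
Kc = [U] [V] / ([R] [S]).
Solving Kc = 0.223 for X ∈ (0,1): X = 0.321.

X = 0.321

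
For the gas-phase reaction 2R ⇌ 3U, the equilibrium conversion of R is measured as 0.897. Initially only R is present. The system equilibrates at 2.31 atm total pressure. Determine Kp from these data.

Kp = 366 atm

Basis: 1 mol R initially; let X = conversion of R. Extent ξ = 0.5X.
Mole table: n_R = 1 − X; n_U = 1.5X.
Summing: n_T = 1 + 0.5X.
At X = 0.897: n_R = 0.103, n_U = 1.35, n_T = 1.45.
p_i = (n_i/n_T)·P. Kp = p_U^3 / (p_R^2) = 366 atm.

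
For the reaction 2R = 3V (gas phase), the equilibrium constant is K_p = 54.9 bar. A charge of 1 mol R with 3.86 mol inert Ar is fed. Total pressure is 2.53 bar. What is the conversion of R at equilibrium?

X = 0.863

Take 1 mol R as basis and let X be its fractional conversion, so ξ = 0.5X.
Moles: n_R = 1 − X; n_V = 1.5X; n_I = 3.86 (inert).
n_T = Σnᵢ = 4.86 + 0.5X.
Mole fractions y_i = n_i/n_T; K_p = p_V^3 / (p_R^2) with p_i = y_i·P.
Equating to 54.9 bar and solving on 0 < X < 1: X = 0.863.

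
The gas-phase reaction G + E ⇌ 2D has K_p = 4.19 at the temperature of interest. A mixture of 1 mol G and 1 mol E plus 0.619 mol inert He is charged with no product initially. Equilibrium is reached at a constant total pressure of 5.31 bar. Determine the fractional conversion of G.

Basis: 1 mol G initially; let X = conversion of G. Extent ξ = X.
Mole table: n_G = 1 − X; n_E = 1 − X; n_D = 2X; n_I = 0.619 (inert).
Since Δν = 0, n_T = 2.62 throughout.
With p_i = (n_i/n_T)P, K_p = p_D^2 / (p_G p_E).
Substituting and setting equal to 4.19 gives a polynomial in X; the root in (0,1) is X = 0.506.

X = 0.506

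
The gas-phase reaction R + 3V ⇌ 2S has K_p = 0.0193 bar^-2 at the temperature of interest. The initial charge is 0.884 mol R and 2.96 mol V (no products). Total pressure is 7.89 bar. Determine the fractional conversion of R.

X = 0.388

Basis: 0.884 mol R initially; let X = conversion of R. Extent ξ = 0.884X.
At extent ξ: n_R = 0.884 − 0.884X; n_V = 2.96 − 2.65X; n_S = 1.77X.
n_T = Σnᵢ = 3.84 − 1.77X.
With p_i = (n_i/n_T)P, K_p = p_S^2 / (p_R p_V^3).
Substituting and setting equal to 0.0193 bar^-2 gives a polynomial in X; the root in (0,1) is X = 0.388.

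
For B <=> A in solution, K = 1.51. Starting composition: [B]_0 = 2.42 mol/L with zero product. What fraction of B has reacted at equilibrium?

Let X = conversion of B; extent ξ = 2.42·X mol/L.
Concentrations: [B] = 2.42 − 2.42X; [A] = 2.42X.
K = [A] / ([B]).
Equating to 1.51: the physical root is X = 0.602.

X = 0.602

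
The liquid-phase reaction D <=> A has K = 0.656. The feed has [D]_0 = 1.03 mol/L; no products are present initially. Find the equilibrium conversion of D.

Let X = conversion of D; extent ξ = 1.03·X mol/L.
Concentrations: [D] = 1.03 − 1.03X; [A] = 1.03X.
K = [A] / ([D]).
Setting equal to 0.656 and solving for X on (0,1) gives X = 0.396.

X = 0.396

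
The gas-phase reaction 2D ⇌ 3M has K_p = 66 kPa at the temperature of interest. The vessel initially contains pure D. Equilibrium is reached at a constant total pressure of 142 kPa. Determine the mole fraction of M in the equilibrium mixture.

Let X = conversion of D (basis 1 mol D); extent of reaction ξ = 0.5X.
Species balance: n_D = 1 − X; n_M = 1.5X.
Total moles n_T = 1 + 0.5X.
y_i = n_i/n_T, p_i = y_i·P. K_p = p_M^3 / (p_D^2).
Equating to 66 kPa and solving on 0 < X < 1: X = 0.393.
Then n_M = 0.59, n_T = 1.2, so y_M = 0.493.

y_M = 0.493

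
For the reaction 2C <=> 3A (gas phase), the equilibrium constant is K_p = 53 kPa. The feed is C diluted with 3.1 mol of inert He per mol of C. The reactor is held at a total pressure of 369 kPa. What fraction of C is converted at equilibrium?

Basis: 1 mol C initially; let X = conversion of C. Extent ξ = 0.5X.
Mole table: n_C = 1 − X; n_A = 1.5X; n_I = 3.1 (inert).
n_T = Σnᵢ = 4.1 + 0.5X.
With p_i = (n_i/n_T)P, K_p = p_A^3 / (p_C^2).
This yields a degree-3 equation in X; solving on (0,1), X = 0.403.

X = 0.403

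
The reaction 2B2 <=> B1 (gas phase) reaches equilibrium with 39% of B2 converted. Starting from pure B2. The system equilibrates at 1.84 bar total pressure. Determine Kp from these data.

Kp = 0.229 bar^-1

Take 1 mol B2 as basis and let X be its fractional conversion, so ξ = 0.5X.
Mole table: n_B2 = 1 − X; n_B1 = 0.5X.
Total moles n_T = 1 − 0.5X.
At X = 0.39: n_B2 = 0.61, n_B1 = 0.195, n_T = 0.805.
p_i = (n_i/n_T)·P. Kp = p_B1 / (p_B2^2) = 0.229 bar^-1.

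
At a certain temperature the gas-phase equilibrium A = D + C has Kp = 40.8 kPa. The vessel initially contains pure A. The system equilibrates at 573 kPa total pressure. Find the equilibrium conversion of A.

Let X = conversion of A (basis 1 mol A); extent of reaction ξ = X.
At extent ξ: n_A = 1 − X; n_D = X; n_C = X.
n_T = Σnᵢ = 1 + X.
Mole fractions y_i = n_i/n_T; Kp = p_D p_C / (p_A) with p_i = y_i·P.
This yields a degree-2 equation in X; solving on (0,1), X = 0.258.

X = 0.258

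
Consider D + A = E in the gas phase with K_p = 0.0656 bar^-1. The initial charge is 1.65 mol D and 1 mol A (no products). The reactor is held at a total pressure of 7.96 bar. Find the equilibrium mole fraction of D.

y_D = 0.586

Let X = conversion of A (basis 1 mol A); extent of reaction ξ = X.
Mole table: n_D = 1.65 − X; n_A = 1 − X; n_E = X.
Total moles n_T = 2.65 − X.
With p_i = (n_i/n_T)P, K_p = p_E / (p_D p_A).
This yields a degree-2 equation in X; solving on (0,1), X = 0.234.
Then n_D = 1.42, n_T = 2.42, so y_D = 0.586.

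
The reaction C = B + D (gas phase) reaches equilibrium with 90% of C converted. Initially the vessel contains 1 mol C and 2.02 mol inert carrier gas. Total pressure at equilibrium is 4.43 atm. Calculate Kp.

Let X = conversion of C (basis 1 mol C); extent of reaction ξ = X.
Moles: n_C = 1 − X; n_B = X; n_D = X; n_I = 2.02 (inert).
Summing: n_T = 3.02 + X.
At X = 0.9: n_C = 0.1, n_B = 0.9, n_D = 0.9, n_T = 3.92.
p_i = (n_i/n_T)·P. Kp = p_B p_D / (p_C) = 9.15 atm.

Kp = 9.15 atm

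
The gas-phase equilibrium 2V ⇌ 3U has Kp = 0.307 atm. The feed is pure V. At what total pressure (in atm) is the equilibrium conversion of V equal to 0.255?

Let X = conversion of V (basis 1 mol V); extent of reaction ξ = 0.5X.
Mole table: n_V = 1 − X; n_U = 1.5X.
Total moles n_T = 1 + 0.5X.
Kp = p_U^3 / (p_V^2) with p_i = (n_i/n_T)·P.
At X = 0.255: the mole-fraction product g(X) = Π y_i^ν_i = 0.08943. Since Kp = g(X)·P^{1}, P = (Kp/g)^(1/1) = (0.307/0.08943)^(1/1) = 3.43 atm.

P = 3.43 atm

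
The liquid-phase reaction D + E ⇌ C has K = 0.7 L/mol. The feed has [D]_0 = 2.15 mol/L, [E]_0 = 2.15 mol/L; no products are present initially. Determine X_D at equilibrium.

Let X = conversion of D; extent ξ = 2.15·X mol/L.
Concentrations: [D] = 2.15 − 2.15X; [E] = 2.15 − 2.15X; [C] = 2.15X.
K = [C] / ([D] [E]).
Setting equal to 0.7 and solving for X on (0,1) gives X = 0.452.

X = 0.452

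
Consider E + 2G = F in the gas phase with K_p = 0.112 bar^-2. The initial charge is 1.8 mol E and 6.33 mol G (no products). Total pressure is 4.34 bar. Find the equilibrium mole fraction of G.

Take 1.8 mol E as basis and let X be its fractional conversion, so ξ = 1.8X.
Moles: n_E = 1.8 − 1.8X; n_G = 6.33 − 3.6X; n_F = 1.8X.
n_T = Σnᵢ = 8.13 − 3.6X.
Mole fractions y_i = n_i/n_T; K_p = p_F / (p_E p_G^2) with p_i = y_i·P.
This yields a degree-3 equation in X; solving on (0,1), X = 0.517.
Then n_G = 4.47, n_T = 6.27, so y_G = 0.713.

y_G = 0.713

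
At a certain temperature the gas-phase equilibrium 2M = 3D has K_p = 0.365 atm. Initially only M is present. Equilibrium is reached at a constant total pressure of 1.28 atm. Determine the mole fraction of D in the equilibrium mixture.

Let X = conversion of M (basis 1 mol M); extent of reaction ξ = 0.5X.
Moles: n_M = 1 − X; n_D = 1.5X.
Total moles n_T = 1 + 0.5X.
y_i = n_i/n_T, p_i = y_i·P. K_p = p_D^3 / (p_M^2).
Setting this equal to 0.365 atm and taking the physical root (0 < X < 1) gives X = 0.348.
Then n_D = 0.522, n_T = 1.17, so y_D = 0.445.

y_D = 0.445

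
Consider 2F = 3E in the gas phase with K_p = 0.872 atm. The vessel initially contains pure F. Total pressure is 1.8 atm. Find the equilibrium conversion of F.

X = 0.397

Let X = conversion of F (basis 1 mol F); extent of reaction ξ = 0.5X.
Species balance: n_F = 1 − X; n_E = 1.5X.
n_T = Σnᵢ = 1 + 0.5X.
Mole fractions y_i = n_i/n_T; K_p = p_E^3 / (p_F^2) with p_i = y_i·P.
Substituting and setting equal to 0.872 atm gives a polynomial in X; the root in (0,1) is X = 0.397.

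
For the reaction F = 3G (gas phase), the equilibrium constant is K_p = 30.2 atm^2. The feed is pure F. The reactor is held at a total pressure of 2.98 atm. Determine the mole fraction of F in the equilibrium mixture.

Basis: 1 mol F initially; let X = conversion of F. Extent ξ = X.
Moles: n_F = 1 − X; n_G = 3X.
Summing: n_T = 1 + 2X.
With p_i = (n_i/n_T)P, K_p = p_G^3 / (p_F).
This yields a degree-3 equation in X; solving on (0,1), X = 0.621.
Then n_F = 0.379, n_T = 2.24, so y_F = 0.169.

y_F = 0.169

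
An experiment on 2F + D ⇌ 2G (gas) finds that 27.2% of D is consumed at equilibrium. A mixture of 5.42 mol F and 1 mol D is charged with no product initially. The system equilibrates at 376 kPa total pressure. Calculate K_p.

Basis: 1 mol D initially; let X = conversion of D. Extent ξ = X.
At extent ξ: n_F = 5.42 − 2X; n_D = 1 − X; n_G = 2X.
Total moles n_T = 6.42 − X.
At X = 0.272: n_F = 4.88, n_D = 0.728, n_G = 0.544, n_T = 6.15.
p_i = (n_i/n_T)·P. K_p = p_G^2 / (p_F^2 p_D) = 0.00028 kPa^-1.

K_p = 0.00028 kPa^-1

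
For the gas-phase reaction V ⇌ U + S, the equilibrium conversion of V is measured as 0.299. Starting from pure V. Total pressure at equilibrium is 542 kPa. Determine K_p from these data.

Let X = conversion of V (basis 1 mol V); extent of reaction ξ = X.
Mole table: n_V = 1 − X; n_U = X; n_S = X.
Summing: n_T = 1 + X.
At X = 0.299: n_V = 0.701, n_U = 0.299, n_S = 0.299, n_T = 1.3.
p_i = (n_i/n_T)·P. K_p = p_U p_S / (p_V) = 53.2 kPa.

K_p = 53.2 kPa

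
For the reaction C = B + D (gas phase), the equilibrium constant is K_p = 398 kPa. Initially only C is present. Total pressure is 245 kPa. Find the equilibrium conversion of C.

Basis: 1 mol C initially; let X = conversion of C. Extent ξ = X.
At extent ξ: n_C = 1 − X; n_B = X; n_D = X.
Summing: n_T = 1 + X.
y_i = n_i/n_T, p_i = y_i·P. K_p = p_B p_D / (p_C).
Substituting and setting equal to 398 kPa gives a polynomial in X; the root in (0,1) is X = 0.787.

X = 0.787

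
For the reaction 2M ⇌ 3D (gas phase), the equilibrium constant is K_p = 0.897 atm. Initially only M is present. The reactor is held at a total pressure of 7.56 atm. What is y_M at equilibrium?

Let X = conversion of M (basis 1 mol M); extent of reaction ξ = 0.5X.
Mole table: n_M = 1 − X; n_D = 1.5X.
Summing: n_T = 1 + 0.5X.
Mole fractions y_i = n_i/n_T; K_p = p_D^3 / (p_M^2) with p_i = y_i·P.
Substituting and setting equal to 0.897 atm gives a polynomial in X; the root in (0,1) is X = 0.276.
Then n_M = 0.724, n_T = 1.14, so y_M = 0.636.

y_M = 0.636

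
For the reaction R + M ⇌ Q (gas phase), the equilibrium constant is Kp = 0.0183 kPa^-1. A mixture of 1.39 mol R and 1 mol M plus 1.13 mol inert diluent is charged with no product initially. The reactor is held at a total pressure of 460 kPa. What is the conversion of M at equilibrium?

Let X = conversion of M (basis 1 mol M); extent of reaction ξ = X.
Moles: n_R = 1.39 − X; n_M = 1 − X; n_Q = X; n_I = 1.13 (inert).
Total moles n_T = 3.52 − X.
y_i = n_i/n_T, p_i = y_i·P. Kp = p_Q / (p_R p_M).
Substituting and setting equal to 0.0183 kPa^-1 gives a polynomial in X; the root in (0,1) is X = 0.678.

X = 0.678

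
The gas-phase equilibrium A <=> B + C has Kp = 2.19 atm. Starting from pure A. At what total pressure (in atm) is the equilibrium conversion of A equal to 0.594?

P = 4.02 atm

Basis: 1 mol A initially; let X = conversion of A. Extent ξ = X.
Mole table: n_A = 1 − X; n_B = X; n_C = X.
Summing: n_T = 1 + X.
Kp = p_B p_C / (p_A) with p_i = (n_i/n_T)·P.
At X = 0.594: the mole-fraction product g(X) = Π y_i^ν_i = 0.5452. Since Kp = g(X)·P^{1}, P = (Kp/g)^(1/1) = (2.19/0.5452)^(1/1) = 4.02 atm.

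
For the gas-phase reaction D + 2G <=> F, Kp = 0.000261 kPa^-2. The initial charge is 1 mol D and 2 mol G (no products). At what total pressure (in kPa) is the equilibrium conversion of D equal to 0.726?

P = 285 kPa

Let X = conversion of D (basis 1 mol D); extent of reaction ξ = X.
Mole table: n_D = 1 − X; n_G = 2 − 2X; n_F = X.
n_T = Σnᵢ = 3 − 2X.
Kp = p_F / (p_D p_G^2) with p_i = (n_i/n_T)·P.
At X = 0.726: the mole-fraction product g(X) = Π y_i^ν_i = 21.14. Since Kp = g(X)·P^{-2}, P = (g/Kp)^(1/2) = (21.14/0.000261)^(1/2) = 285 kPa.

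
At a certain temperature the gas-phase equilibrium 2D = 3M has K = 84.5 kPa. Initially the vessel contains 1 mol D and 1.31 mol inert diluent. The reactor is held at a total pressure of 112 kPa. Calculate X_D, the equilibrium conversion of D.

Basis: 1 mol D initially; let X = conversion of D. Extent ξ = 0.5X.
Mole table: n_D = 1 − X; n_M = 1.5X; n_I = 1.31 (inert).
Total moles n_T = 2.31 + 0.5X.
Mole fractions y_i = n_i/n_T; K = p_M^3 / (p_D^2) with p_i = y_i·P.
Substituting and setting equal to 84.5 kPa gives a polynomial in X; the root in (0,1) is X = 0.514.

X = 0.514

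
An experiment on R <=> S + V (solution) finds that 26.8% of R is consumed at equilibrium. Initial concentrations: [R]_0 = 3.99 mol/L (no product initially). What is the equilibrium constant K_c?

Let X = conversion of R.
Concentrations: [R] = 3.99 − 3.99X; [S] = 3.99X; [V] = 3.99X.
At X = 0.268: [R] = 2.92, [S] = 1.07, [V] = 1.07.
K_c = [S] [V] / ([R]) = 0.391 mol/L.

K_c = 0.391 mol/L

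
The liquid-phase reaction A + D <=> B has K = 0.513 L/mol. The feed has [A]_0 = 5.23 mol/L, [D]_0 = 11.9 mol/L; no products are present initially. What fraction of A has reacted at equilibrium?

X = 0.798

Let X = conversion of A; extent ξ = 5.23·X mol/L.
Concentrations: [A] = 5.23 − 5.23X; [D] = 11.9 − 5.23X; [B] = 5.23X.
K = [B] / ([A] [D]).
This equals 0.513 at X = 0.798 (the root in 0 < X < 1).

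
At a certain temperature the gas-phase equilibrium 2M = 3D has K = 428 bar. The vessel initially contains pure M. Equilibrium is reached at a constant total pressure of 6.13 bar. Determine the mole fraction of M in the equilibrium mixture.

Take 1 mol M as basis and let X be its fractional conversion, so ξ = 0.5X.
At extent ξ: n_M = 1 − X; n_D = 1.5X.
Total moles n_T = 1 + 0.5X.
y_i = n_i/n_T, p_i = y_i·P. K = p_D^3 / (p_M^2).
Equating to 428 bar and solving on 0 < X < 1: X = 0.855.
Then n_M = 0.145, n_T = 1.43, so y_M = 0.102.

y_M = 0.102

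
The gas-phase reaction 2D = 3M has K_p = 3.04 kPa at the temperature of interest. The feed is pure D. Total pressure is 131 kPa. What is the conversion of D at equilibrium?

Let X = conversion of D (basis 1 mol D); extent of reaction ξ = 0.5X.
Species balance: n_D = 1 − X; n_M = 1.5X.
n_T = Σnᵢ = 1 + 0.5X.
With p_i = (n_i/n_T)P, K_p = p_M^3 / (p_D^2).
Substituting and setting equal to 3.04 kPa gives a polynomial in X; the root in (0,1) is X = 0.172.

X = 0.172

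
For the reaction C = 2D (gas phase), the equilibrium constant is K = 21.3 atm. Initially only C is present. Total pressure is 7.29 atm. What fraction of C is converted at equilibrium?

Take 1 mol C as basis and let X be its fractional conversion, so ξ = X.
Mole table: n_C = 1 − X; n_D = 2X.
Total moles n_T = 1 + X.
Mole fractions y_i = n_i/n_T; K = p_D^2 / (p_C) with p_i = y_i·P.
Setting this equal to 21.3 atm and taking the physical root (0 < X < 1) gives X = 0.650.

X = 0.650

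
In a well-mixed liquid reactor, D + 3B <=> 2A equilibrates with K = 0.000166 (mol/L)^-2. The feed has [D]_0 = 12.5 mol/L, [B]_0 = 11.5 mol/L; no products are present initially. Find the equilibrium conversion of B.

X = 0.170

Let X = conversion of B; extent ξ = 11.5X/3 mol/L.
Concentrations: [D] = 12.5 − 3.83X; [B] = 11.5 − 11.5X; [A] = 7.67X.
K = [A]^2 / ([D] [B]^3).
This equals 0.000166 at X = 0.170 (the root in 0 < X < 1).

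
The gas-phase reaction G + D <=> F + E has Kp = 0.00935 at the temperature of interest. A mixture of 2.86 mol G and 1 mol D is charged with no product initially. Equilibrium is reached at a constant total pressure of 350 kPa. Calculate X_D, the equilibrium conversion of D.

Basis: 1 mol D initially; let X = conversion of D. Extent ξ = X.
At extent ξ: n_G = 2.86 − X; n_D = 1 − X; n_F = X; n_E = X.
n_T stays at 3.86 (no change in mole number).
y_i = n_i/n_T, p_i = y_i·P. Kp = p_F p_E / (p_G p_D).
Substituting and setting equal to 0.00935 gives a polynomial in X; the root in (0,1) is X = 0.147.

X = 0.147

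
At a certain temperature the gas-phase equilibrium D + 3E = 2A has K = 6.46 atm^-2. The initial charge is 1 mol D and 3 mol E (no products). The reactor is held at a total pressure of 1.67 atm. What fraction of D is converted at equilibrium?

Let X = conversion of D (basis 1 mol D); extent of reaction ξ = X.
At extent ξ: n_D = 1 − X; n_E = 3 − 3X; n_A = 2X.
n_T = Σnᵢ = 4 − 2X.
y_i = n_i/n_T, p_i = y_i·P. K = p_A^2 / (p_D p_E^3).
Substituting and setting equal to 6.46 atm^-2 gives a polynomial in X; the root in (0,1) is X = 0.608.

X = 0.608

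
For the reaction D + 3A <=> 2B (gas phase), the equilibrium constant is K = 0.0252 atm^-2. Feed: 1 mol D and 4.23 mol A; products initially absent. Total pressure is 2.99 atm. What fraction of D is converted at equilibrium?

X = 0.272

Basis: 1 mol D initially; let X = conversion of D. Extent ξ = X.
Mole table: n_D = 1 − X; n_A = 4.23 − 3X; n_B = 2X.
Summing: n_T = 5.23 − 2X.
y_i = n_i/n_T, p_i = y_i·P. K = p_B^2 / (p_D p_A^3).
Equating to 0.0252 atm^-2 and solving on 0 < X < 1: X = 0.272.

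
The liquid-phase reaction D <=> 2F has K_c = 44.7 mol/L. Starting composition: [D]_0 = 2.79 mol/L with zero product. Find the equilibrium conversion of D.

X = 0.829

Let X = conversion of D; extent ξ = 2.79·X mol/L.
Concentrations: [D] = 2.79 − 2.79X; [F] = 5.58X.
K_c = [F]^2 / ([D]).
This equals 44.7 at X = 0.829 (the root in 0 < X < 1).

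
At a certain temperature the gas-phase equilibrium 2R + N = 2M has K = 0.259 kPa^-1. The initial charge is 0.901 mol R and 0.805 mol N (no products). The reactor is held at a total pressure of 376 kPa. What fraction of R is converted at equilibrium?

X = 0.848

Take 0.901 mol R as basis and let X be its fractional conversion, so ξ = 0.451X.
Moles: n_R = 0.901 − 0.901X; n_N = 0.805 − 0.451X; n_M = 0.901X.
Total moles n_T = 1.71 − 0.451X.
With p_i = (n_i/n_T)P, K = p_M^2 / (p_R^2 p_N).
Setting this equal to 0.259 kPa^-1 and taking the physical root (0 < X < 1) gives X = 0.848.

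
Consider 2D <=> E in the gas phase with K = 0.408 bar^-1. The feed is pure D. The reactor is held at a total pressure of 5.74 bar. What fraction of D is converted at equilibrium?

Basis: 1 mol D initially; let X = conversion of D. Extent ξ = 0.5X.
At extent ξ: n_D = 1 − X; n_E = 0.5X.
Total moles n_T = 1 − 0.5X.
Mole fractions y_i = n_i/n_T; K = p_E / (p_D^2) with p_i = y_i·P.
Equating to 0.408 bar^-1 and solving on 0 < X < 1: X = 0.689.

X = 0.689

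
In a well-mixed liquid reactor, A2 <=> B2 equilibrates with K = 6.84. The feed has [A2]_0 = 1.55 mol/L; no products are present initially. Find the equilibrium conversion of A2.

X = 0.872

Let X = conversion of A2; extent ξ = 1.55·X mol/L.
Concentrations: [A2] = 1.55 − 1.55X; [B2] = 1.55X.
K = [B2] / ([A2]).
This equals 6.84 at X = 0.872 (the root in 0 < X < 1).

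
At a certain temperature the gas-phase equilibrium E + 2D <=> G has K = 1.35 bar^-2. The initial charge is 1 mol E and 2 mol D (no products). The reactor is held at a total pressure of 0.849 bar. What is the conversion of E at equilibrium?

Basis: 1 mol E initially; let X = conversion of E. Extent ξ = X.
Mole table: n_E = 1 − X; n_D = 2 − 2X; n_G = X.
n_T = Σnᵢ = 3 − 2X.
y_i = n_i/n_T, p_i = y_i·P. K = p_G / (p_E p_D^2).
Equating to 1.35 bar^-2 and solving on 0 < X < 1: X = 0.258.

X = 0.258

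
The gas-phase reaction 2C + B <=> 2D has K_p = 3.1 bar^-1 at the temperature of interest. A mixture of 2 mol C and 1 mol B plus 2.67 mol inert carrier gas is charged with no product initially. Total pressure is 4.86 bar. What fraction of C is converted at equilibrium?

Take 2 mol C as basis and let X be its fractional conversion, so ξ = X.
Species balance: n_C = 2 − 2X; n_B = 1 − X; n_D = 2X; n_I = 2.67 (inert).
Summing: n_T = 5.67 − X.
Mole fractions y_i = n_i/n_T; K_p = p_D^2 / (p_C^2 p_B) with p_i = y_i·P.
Substituting and setting equal to 3.1 bar^-1 gives a polynomial in X; the root in (0,1) is X = 0.538.

X = 0.538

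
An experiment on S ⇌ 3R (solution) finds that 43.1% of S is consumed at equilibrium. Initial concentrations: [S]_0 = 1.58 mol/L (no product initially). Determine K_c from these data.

K_c = 9.48 (mol/L)^2

Let X = conversion of S.
Concentrations: [S] = 1.58 − 1.58X; [R] = 4.74X.
At X = 0.431: [S] = 0.899, [R] = 2.04.
K_c = [R]^3 / ([S]) = 9.48 (mol/L)^2.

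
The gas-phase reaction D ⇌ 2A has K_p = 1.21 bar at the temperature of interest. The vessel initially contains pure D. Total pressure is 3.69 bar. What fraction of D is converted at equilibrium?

X = 0.275

Basis: 1 mol D initially; let X = conversion of D. Extent ξ = X.
Mole table: n_D = 1 − X; n_A = 2X.
n_T = Σnᵢ = 1 + X.
With p_i = (n_i/n_T)P, K_p = p_A^2 / (p_D).
Setting this equal to 1.21 bar and taking the physical root (0 < X < 1) gives X = 0.275.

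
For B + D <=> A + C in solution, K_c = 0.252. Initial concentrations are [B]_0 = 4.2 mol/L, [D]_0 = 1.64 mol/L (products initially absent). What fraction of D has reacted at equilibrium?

X = 0.506

Let X = conversion of D; extent ξ = 1.64·X mol/L.
Concentrations: [B] = 4.2 − 1.64X; [D] = 1.64 − 1.64X; [A] = 1.64X; [C] = 1.64X.
K_c = [A] [C] / ([B] [D]).
This equals 0.252 at X = 0.506 (the root in 0 < X < 1).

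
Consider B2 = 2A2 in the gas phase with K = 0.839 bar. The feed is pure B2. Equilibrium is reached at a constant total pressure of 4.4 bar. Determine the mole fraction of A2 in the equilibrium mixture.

Take 1 mol B2 as basis and let X be its fractional conversion, so ξ = X.
At extent ξ: n_B2 = 1 − X; n_A2 = 2X.
Summing: n_T = 1 + X.
With p_i = (n_i/n_T)P, K = p_A2^2 / (p_B2).
Substituting and setting equal to 0.839 bar gives a polynomial in X; the root in (0,1) is X = 0.213.
Then n_A2 = 0.427, n_T = 1.21, so y_A2 = 0.352.

y_A2 = 0.352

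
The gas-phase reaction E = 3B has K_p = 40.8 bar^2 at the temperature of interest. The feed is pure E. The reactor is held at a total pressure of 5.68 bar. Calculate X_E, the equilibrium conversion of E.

Basis: 1 mol E initially; let X = conversion of E. Extent ξ = X.
Species balance: n_E = 1 − X; n_B = 3X.
Summing: n_T = 1 + 2X.
Mole fractions y_i = n_i/n_T; K_p = p_B^3 / (p_E) with p_i = y_i·P.
Setting this equal to 40.8 bar^2 and taking the physical root (0 < X < 1) gives X = 0.453.

X = 0.453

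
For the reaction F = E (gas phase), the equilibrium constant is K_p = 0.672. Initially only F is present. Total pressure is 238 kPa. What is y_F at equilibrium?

y_F = 0.598

Basis: 1 mol F initially; let X = conversion of F. Extent ξ = X.
Mole table: n_F = 1 − X; n_E = X.
n_T stays at 1 (no change in mole number).
Mole fractions y_i = n_i/n_T; K_p = p_E / (p_F) with p_i = y_i·P.
This yields a degree-1 equation in X; solving on (0,1), X = 0.402.
Then n_F = 0.598, n_T = 1, so y_F = 0.598.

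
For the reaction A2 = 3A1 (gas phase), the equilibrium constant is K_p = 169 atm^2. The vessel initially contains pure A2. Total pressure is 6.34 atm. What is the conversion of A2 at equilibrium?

Basis: 1 mol A2 initially; let X = conversion of A2. Extent ξ = X.
At extent ξ: n_A2 = 1 − X; n_A1 = 3X.
Summing: n_T = 1 + 2X.
With p_i = (n_i/n_T)P, K_p = p_A1^3 / (p_A2).
Equating to 169 atm^2 and solving on 0 < X < 1: X = 0.658.

X = 0.658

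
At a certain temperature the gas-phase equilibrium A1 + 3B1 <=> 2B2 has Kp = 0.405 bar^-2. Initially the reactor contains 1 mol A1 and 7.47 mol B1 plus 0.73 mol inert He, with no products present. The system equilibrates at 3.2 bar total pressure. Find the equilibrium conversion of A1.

X = 0.763

Let X = conversion of A1 (basis 1 mol A1); extent of reaction ξ = X.
At extent ξ: n_A1 = 1 − X; n_B1 = 7.47 − 3X; n_B2 = 2X; n_I = 0.73 (inert).
Summing: n_T = 9.2 − 2X.
y_i = n_i/n_T, p_i = y_i·P. Kp = p_B2^2 / (p_A1 p_B1^3).
This yields a degree-4 equation in X; solving on (0,1), X = 0.763.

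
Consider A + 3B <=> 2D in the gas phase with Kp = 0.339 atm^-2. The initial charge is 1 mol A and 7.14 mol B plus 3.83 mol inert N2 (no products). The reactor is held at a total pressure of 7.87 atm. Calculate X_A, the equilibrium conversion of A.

Let X = conversion of A (basis 1 mol A); extent of reaction ξ = X.
Moles: n_A = 1 − X; n_B = 7.14 − 3X; n_D = 2X; n_I = 3.83 (inert).
n_T = Σnᵢ = 12 − 2X.
With p_i = (n_i/n_T)P, Kp = p_D^2 / (p_A p_B^3).
Setting this equal to 0.339 atm^-2 and taking the physical root (0 < X < 1) gives X = 0.850.

X = 0.850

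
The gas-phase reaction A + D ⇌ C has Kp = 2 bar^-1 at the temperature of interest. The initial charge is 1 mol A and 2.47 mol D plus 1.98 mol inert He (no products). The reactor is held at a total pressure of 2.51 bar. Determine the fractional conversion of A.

Take 1 mol A as basis and let X be its fractional conversion, so ξ = X.
At extent ξ: n_A = 1 − X; n_D = 2.47 − X; n_C = X; n_I = 1.98 (inert).
Summing: n_T = 5.45 − X.
With p_i = (n_i/n_T)P, Kp = p_C / (p_A p_D).
This yields a degree-2 equation in X; solving on (0,1), X = 0.655.

X = 0.655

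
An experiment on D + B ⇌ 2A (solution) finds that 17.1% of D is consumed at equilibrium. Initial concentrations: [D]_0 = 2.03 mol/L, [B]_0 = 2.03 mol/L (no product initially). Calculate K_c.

Let X = conversion of D.
Concentrations: [D] = 2.03 − 2.03X; [B] = 2.03 − 2.03X; [A] = 4.06X.
At X = 0.171: [D] = 1.68, [B] = 1.68, [A] = 0.694.
K_c = [A]^2 / ([D] [B]) = 0.17.

K_c = 0.17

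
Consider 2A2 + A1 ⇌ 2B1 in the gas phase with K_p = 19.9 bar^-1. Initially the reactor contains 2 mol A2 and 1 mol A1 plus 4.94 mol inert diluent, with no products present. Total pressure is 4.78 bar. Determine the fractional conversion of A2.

X = 0.674

Basis: 2 mol A2 initially; let X = conversion of A2. Extent ξ = X.
Moles: n_A2 = 2 − 2X; n_A1 = 1 − X; n_B1 = 2X; n_I = 4.94 (inert).
Total moles n_T = 7.94 − X.
y_i = n_i/n_T, p_i = y_i·P. K_p = p_B1^2 / (p_A2^2 p_A1).
Equating to 19.9 bar^-1 and solving on 0 < X < 1: X = 0.674.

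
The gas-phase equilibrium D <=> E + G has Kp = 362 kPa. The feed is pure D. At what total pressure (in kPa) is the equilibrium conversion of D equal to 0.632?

Basis: 1 mol D initially; let X = conversion of D. Extent ξ = X.
Mole table: n_D = 1 − X; n_E = X; n_G = X.
Total moles n_T = 1 + X.
Kp = p_E p_G / (p_D) with p_i = (n_i/n_T)·P.
At X = 0.632: the mole-fraction product g(X) = Π y_i^ν_i = 0.6651. Since Kp = g(X)·P^{1}, P = (Kp/g)^(1/1) = (362/0.6651)^(1/1) = 544 kPa.

P = 544 kPa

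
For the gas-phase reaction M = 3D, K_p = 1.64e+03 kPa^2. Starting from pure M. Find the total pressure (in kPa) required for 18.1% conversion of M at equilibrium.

Take 1 mol M as basis and let X be its fractional conversion, so ξ = X.
Mole table: n_M = 1 − X; n_D = 3X.
n_T = Σnᵢ = 1 + 2X.
K_p = p_D^3 / (p_M) with p_i = (n_i/n_T)·P.
At X = 0.181: the mole-fraction product g(X) = Π y_i^ν_i = 0.1054. Since K_p = g(X)·P^{2}, P = (K_p/g)^(1/2) = (1.64e+03/0.1054)^(1/2) = 125 kPa.

P = 125 kPa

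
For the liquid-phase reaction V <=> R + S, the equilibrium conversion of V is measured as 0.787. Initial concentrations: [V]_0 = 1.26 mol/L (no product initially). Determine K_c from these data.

K_c = 3.66 mol/L

Let X = conversion of V.
Concentrations: [V] = 1.26 − 1.26X; [R] = 1.26X; [S] = 1.26X.
At X = 0.787: [V] = 0.268, [R] = 0.992, [S] = 0.992.
K_c = [R] [S] / ([V]) = 3.66 mol/L.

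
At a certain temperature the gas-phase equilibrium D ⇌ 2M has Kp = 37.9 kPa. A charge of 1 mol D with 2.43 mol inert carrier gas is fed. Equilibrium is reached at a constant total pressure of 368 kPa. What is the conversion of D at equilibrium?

Take 1 mol D as basis and let X be its fractional conversion, so ξ = X.
Mole table: n_D = 1 − X; n_M = 2X; n_I = 2.43 (inert).
n_T = Σnᵢ = 3.43 + X.
Mole fractions y_i = n_i/n_T; Kp = p_M^2 / (p_D) with p_i = y_i·P.
Equating to 37.9 kPa and solving on 0 < X < 1: X = 0.265.

X = 0.265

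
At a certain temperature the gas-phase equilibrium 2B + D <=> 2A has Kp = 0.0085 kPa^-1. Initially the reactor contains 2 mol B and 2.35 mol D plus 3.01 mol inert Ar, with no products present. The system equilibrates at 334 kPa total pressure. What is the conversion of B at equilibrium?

Let X = conversion of B (basis 2 mol B); extent of reaction ξ = X.
Species balance: n_B = 2 − 2X; n_D = 2.35 − X; n_A = 2X; n_I = 3.01 (inert).
n_T = Σnᵢ = 7.36 − X.
Mole fractions y_i = n_i/n_T; Kp = p_A^2 / (p_B^2 p_D) with p_i = y_i·P.
Setting this equal to 0.0085 kPa^-1 and taking the physical root (0 < X < 1) gives X = 0.468.

X = 0.468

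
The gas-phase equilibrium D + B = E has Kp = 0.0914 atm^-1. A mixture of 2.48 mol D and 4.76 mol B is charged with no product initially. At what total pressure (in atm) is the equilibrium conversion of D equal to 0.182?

Take 2.48 mol D as basis and let X be its fractional conversion, so ξ = 2.48X.
Moles: n_D = 2.48 − 2.48X; n_B = 4.76 − 2.48X; n_E = 2.48X.
Summing: n_T = 7.24 − 2.48X.
Kp = p_E / (p_D p_B) with p_i = (n_i/n_T)·P.
At X = 0.182: the mole-fraction product g(X) = Π y_i^ν_i = 0.3506. Since Kp = g(X)·P^{-1}, P = (g/Kp)^(1/1) = (0.3506/0.0914)^(1/1) = 3.84 atm.

P = 3.84 atm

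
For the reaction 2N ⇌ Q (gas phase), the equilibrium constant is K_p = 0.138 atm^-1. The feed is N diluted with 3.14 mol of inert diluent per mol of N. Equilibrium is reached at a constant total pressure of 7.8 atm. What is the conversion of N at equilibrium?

X = 0.279

Take 1 mol N as basis and let X be its fractional conversion, so ξ = 0.5X.
At extent ξ: n_N = 1 − X; n_Q = 0.5X; n_I = 3.14 (inert).
Total moles n_T = 4.14 − 0.5X.
With p_i = (n_i/n_T)P, K_p = p_Q / (p_N^2).
Setting this equal to 0.138 atm^-1 and taking the physical root (0 < X < 1) gives X = 0.279.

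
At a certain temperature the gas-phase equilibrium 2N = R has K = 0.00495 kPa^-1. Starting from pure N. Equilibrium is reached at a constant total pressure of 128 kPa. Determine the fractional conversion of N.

X = 0.468

Let X = conversion of N (basis 1 mol N); extent of reaction ξ = 0.5X.
Mole table: n_N = 1 − X; n_R = 0.5X.
n_T = Σnᵢ = 1 − 0.5X.
Mole fractions y_i = n_i/n_T; K = p_R / (p_N^2) with p_i = y_i·P.
Setting this equal to 0.00495 kPa^-1 and taking the physical root (0 < X < 1) gives X = 0.468.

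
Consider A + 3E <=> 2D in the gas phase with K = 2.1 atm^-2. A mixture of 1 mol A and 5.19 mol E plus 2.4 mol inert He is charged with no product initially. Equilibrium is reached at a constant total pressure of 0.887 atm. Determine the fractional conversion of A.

Take 1 mol A as basis and let X be its fractional conversion, so ξ = X.
Moles: n_A = 1 − X; n_E = 5.19 − 3X; n_D = 2X; n_I = 2.4 (inert).
n_T = Σnᵢ = 8.59 − 2X.
With p_i = (n_i/n_T)P, K = p_D^2 / (p_A p_E^3).
Equating to 2.1 atm^-2 and solving on 0 < X < 1: X = 0.459.

X = 0.459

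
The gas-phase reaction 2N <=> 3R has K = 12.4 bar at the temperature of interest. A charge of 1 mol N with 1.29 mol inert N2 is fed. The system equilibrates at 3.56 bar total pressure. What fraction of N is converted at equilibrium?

X = 0.668

Basis: 1 mol N initially; let X = conversion of N. Extent ξ = 0.5X.
Mole table: n_N = 1 − X; n_R = 1.5X; n_I = 1.29 (inert).
Total moles n_T = 2.29 + 0.5X.
Mole fractions y_i = n_i/n_T; K = p_R^3 / (p_N^2) with p_i = y_i·P.
Equating to 12.4 bar and solving on 0 < X < 1: X = 0.668.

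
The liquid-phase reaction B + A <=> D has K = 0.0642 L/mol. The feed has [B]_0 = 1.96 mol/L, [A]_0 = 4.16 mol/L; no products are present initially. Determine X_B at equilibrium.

Let X = conversion of B; extent ξ = 1.96·X mol/L.
Concentrations: [B] = 1.96 − 1.96X; [A] = 4.16 − 1.96X; [D] = 1.96X.
K = [D] / ([B] [A]).
This equals 0.0642 at X = 0.195 (the root in 0 < X < 1).

X = 0.195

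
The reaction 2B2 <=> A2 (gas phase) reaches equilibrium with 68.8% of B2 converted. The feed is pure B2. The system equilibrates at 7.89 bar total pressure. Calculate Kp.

Kp = 0.294 bar^-1

Take 1 mol B2 as basis and let X be its fractional conversion, so ξ = 0.5X.
Mole table: n_B2 = 1 − X; n_A2 = 0.5X.
Total moles n_T = 1 − 0.5X.
At X = 0.688: n_B2 = 0.312, n_A2 = 0.344, n_T = 0.656.
p_i = (n_i/n_T)·P. Kp = p_A2 / (p_B2^2) = 0.294 bar^-1.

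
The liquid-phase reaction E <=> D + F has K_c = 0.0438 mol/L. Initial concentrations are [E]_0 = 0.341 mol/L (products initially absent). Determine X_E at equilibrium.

Let X = conversion of E; extent ξ = 0.341·X mol/L.
Concentrations: [E] = 0.341 − 0.341X; [D] = 0.341X; [F] = 0.341X.
K_c = [D] [F] / ([E]).
Equating to 0.0438 mol/L: the physical root is X = 0.300.

X = 0.300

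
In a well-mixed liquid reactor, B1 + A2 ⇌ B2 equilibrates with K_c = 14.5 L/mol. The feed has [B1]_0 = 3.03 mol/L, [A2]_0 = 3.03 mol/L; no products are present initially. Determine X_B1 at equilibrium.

Let X = conversion of B1; extent ξ = 3.03·X mol/L.
Concentrations: [B1] = 3.03 − 3.03X; [A2] = 3.03 − 3.03X; [B2] = 3.03X.
K_c = [B2] / ([B1] [A2]).
Solving K_c = 14.5 for X ∈ (0,1): X = 0.860.

X = 0.860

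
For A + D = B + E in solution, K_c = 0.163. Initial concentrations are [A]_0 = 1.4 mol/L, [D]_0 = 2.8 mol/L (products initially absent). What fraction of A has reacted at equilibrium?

X = 0.397

Let X = conversion of A; extent ξ = 1.4·X mol/L.
Concentrations: [A] = 1.4 − 1.4X; [D] = 2.8 − 1.4X; [B] = 1.4X; [E] = 1.4X.
K_c = [B] [E] / ([A] [D]).
Solving K_c = 0.163 for X ∈ (0,1): X = 0.397.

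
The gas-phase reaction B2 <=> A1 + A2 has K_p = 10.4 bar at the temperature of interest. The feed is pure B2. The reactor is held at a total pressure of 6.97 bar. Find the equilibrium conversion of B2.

Let X = conversion of B2 (basis 1 mol B2); extent of reaction ξ = X.
At extent ξ: n_B2 = 1 − X; n_A1 = X; n_A2 = X.
n_T = Σnᵢ = 1 + X.
With p_i = (n_i/n_T)P, K_p = p_A1 p_A2 / (p_B2).
Substituting and setting equal to 10.4 bar gives a polynomial in X; the root in (0,1) is X = 0.774.

X = 0.774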